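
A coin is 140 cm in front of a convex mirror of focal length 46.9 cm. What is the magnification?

m = +0.251

For a convex mirror, f = -46.9 cm.
1/d_i = 1/f − 1/d_o = 1/(-46.90) − 1/(140) = -0.02846, so d_i = -35.13 cm.
m = −d_i/d_o = −(-35.13)/(140) = +0.251.
The image is virtual, upright and reduced, behind the mirror.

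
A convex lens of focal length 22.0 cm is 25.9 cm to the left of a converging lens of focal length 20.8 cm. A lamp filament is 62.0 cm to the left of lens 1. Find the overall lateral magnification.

m = -0.394

Lens 1: 1/d_i1 = 1/(22.0) − 1/(62.0) = 0.02933, so d_i1 = 34.10 cm; m₁ = −d_i1/d_o1 = -0.5500.
d_o2 = 25.9 − (34.10) = -8.200 cm (virtual object).
Lens 2: 1/d_i2 = 1/(20.8) − 1/(-8.200) = 0.1700, so d_i2 = 5.881 cm; m₂ = −d_i2/d_o2 = +0.7172.
m = m₁·m₂ = (-0.5500)(+0.7172) = -0.394.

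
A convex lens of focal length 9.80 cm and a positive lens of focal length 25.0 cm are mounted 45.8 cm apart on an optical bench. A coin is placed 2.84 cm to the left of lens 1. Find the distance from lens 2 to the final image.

Lens 1: 1/d_i1 = 1/f₁ − 1/d_o1 = 1/(9.80) − 1/(2.84) = -0.2501, so d_i1 = -3.999 cm.
The intermediate image is 3.999 cm to the left of lens 1 (virtual), which is 45.8 − (-3.999) = 49.80 cm to the left of lens 2, so d_o2 = +49.80 cm.
Lens 2: 1/d_i2 = 1/f₂ − 1/d_o2 = 1/(25.0) − 1/(49.80) = 0.01992, so d_i2 = 50.2 cm.
The final image is real, 50.2 cm to the right of lens 2 (overall magnification ≈ -1.4).

50.2 cm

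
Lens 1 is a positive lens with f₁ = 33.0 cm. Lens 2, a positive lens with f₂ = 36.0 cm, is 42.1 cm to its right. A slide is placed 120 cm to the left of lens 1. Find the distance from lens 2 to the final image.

Lens 1: 1/d_i1 = 1/f₁ − 1/d_o1 = 1/(33.0) − 1/(120) = 0.02197, so d_i1 = 45.52 cm.
The intermediate image is 45.52 cm to the right of lens 1, which lies 3.420 cm to the right of lens 2 — a virtual object — so d_o2 = −3.420 cm.
Lens 2: 1/d_i2 = 1/f₂ − 1/d_o2 = 1/(36.0) − 1/(-3.420) = 0.3202, so d_i2 = 3.12 cm.
The final image is real, 3.12 cm to the right of lens 2 (overall magnification ≈ -0.35).

3.12 cm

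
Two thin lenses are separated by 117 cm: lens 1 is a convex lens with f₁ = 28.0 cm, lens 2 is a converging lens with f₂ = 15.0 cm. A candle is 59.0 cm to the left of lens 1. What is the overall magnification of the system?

m = +0.278

Lens 1: 1/d_i1 = 1/(28.0) − 1/(59.0) = 0.01877, so d_i1 = 53.29 cm; m₁ = −d_i1/d_o1 = -0.9032.
d_o2 = 117 − (53.29) = 63.71 cm.
Lens 2: 1/d_i2 = 1/(15.0) − 1/(63.71) = 0.05097, so d_i2 = 19.62 cm; m₂ = −d_i2/d_o2 = -0.3079.
m = m₁·m₂ = (-0.9032)(-0.3079) = +0.278.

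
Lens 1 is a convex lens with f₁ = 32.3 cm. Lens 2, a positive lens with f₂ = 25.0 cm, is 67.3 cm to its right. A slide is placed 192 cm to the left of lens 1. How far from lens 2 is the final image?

Lens 1: 1/d_i1 = 1/f₁ − 1/d_o1 = 1/(32.3) − 1/(192) = 0.02575, so d_i1 = 38.83 cm.
The intermediate image is 38.83 cm to the right of lens 1, which is 67.3 − (38.83) = 28.47 cm to the left of lens 2, so d_o2 = +28.47 cm.
Lens 2: 1/d_i2 = 1/f₂ − 1/d_o2 = 1/(25.0) − 1/(28.47) = 0.004875, so d_i2 = 205 cm.
The final image is real, 205 cm to the right of lens 2 (overall magnification ≈ 1.5).

205 cm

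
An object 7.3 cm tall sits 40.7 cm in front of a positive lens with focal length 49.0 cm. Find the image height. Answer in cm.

1/d_i = 1/f − 1/d_o = 1/(49.00) − 1/(40.7) = -0.004162, so d_i = -240.3 cm.
m = −d_i/d_o = +5.904.
|h_i| = |m|·h_o = 5.904 × 7.3 = 43.1 cm. The image is virtual, upright and enlarged, on the same side as the object.

43.1 cm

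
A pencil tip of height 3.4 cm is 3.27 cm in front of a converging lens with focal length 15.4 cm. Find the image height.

4.32 cm

1/d_i = 1/f − 1/d_o = 1/(15.40) − 1/(3.27) = -0.2409, so d_i = -4.152 cm.
m = −d_i/d_o = +1.270.
|h_i| = |m|·h_o = 1.270 × 3.4 = 4.32 cm. The image is virtual, upright and enlarged, on the same side as the object.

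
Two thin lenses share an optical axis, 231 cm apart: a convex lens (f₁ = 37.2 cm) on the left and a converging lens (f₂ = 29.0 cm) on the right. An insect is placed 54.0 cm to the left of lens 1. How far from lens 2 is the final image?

Lens 1: 1/d_i1 = 1/f₁ − 1/d_o1 = 1/(37.2) − 1/(54.0) = 0.008363, so d_i1 = 119.6 cm.
The intermediate image is 119.6 cm to the right of lens 1, which is 231 − (119.6) = 111.4 cm to the left of lens 2, so d_o2 = +111.4 cm.
Lens 2: 1/d_i2 = 1/f₂ − 1/d_o2 = 1/(29.0) − 1/(111.4) = 0.02551, so d_i2 = 39.2 cm.
The final image is real, 39.2 cm to the right of lens 2 (overall magnification ≈ 0.78).

39.2 cm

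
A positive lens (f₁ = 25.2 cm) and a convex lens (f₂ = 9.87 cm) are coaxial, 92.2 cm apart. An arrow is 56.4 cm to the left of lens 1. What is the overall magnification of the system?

m = +0.217

Lens 1: 1/d_i1 = 1/(25.2) − 1/(56.4) = 0.02195, so d_i1 = 45.55 cm; m₁ = −d_i1/d_o1 = -0.8076.
d_o2 = 92.2 − (45.55) = 46.65 cm.
Lens 2: 1/d_i2 = 1/(9.87) − 1/(46.65) = 0.07988, so d_i2 = 12.52 cm; m₂ = −d_i2/d_o2 = -0.2684.
m = m₁·m₂ = (-0.8076)(-0.2684) = +0.217.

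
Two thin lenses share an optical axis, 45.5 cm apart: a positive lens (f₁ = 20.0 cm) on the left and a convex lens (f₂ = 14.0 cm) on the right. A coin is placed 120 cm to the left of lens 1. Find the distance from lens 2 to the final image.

40.1 cm

Lens 1: 1/d_i1 = 1/f₁ − 1/d_o1 = 1/(20.0) − 1/(120) = 0.04167, so d_i1 = 24.00 cm.
The intermediate image is 24.00 cm to the right of lens 1, which is 45.5 − (24.00) = 21.50 cm to the left of lens 2, so d_o2 = +21.50 cm.
Lens 2: 1/d_i2 = 1/f₂ − 1/d_o2 = 1/(14.0) − 1/(21.50) = 0.02492, so d_i2 = 40.1 cm.
The final image is real, 40.1 cm to the right of lens 2 (overall magnification ≈ 0.37).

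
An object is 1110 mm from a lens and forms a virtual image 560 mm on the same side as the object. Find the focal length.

Virtual image ⇒ d_i = −560 mm.
1/f = 1/d_o + 1/d_i = 1/(1110) + 1/(-560) = -0.0008848, so f = -1130 mm.
Since f is negative, the lens is diverging.

f = -1130 mm (diverging)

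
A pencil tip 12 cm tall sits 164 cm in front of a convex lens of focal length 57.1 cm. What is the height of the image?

1/d_i = 1/f − 1/d_o = 1/(57.10) − 1/(164) = 0.01142, so d_i = 87.60 cm.
m = −d_i/d_o = -0.5341.
|h_i| = |m|·h_o = 0.5341 × 12 = 6.41 cm. The image is real, inverted and reduced, on the far side of the lens.

6.41 cm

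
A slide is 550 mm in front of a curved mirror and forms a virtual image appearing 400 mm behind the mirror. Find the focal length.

f = -1470 mm (convex)

Virtual image ⇒ d_i = −400 mm.
1/f = 1/d_o + 1/d_i = 1/(550) + 1/(-400) = -0.0006818, so f = -1470 mm.
Since f is negative, the curved mirror is convex.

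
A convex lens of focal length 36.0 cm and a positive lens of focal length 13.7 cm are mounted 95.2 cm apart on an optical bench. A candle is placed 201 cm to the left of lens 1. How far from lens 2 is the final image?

18.7 cm

Lens 1: 1/d_i1 = 1/f₁ − 1/d_o1 = 1/(36.0) − 1/(201) = 0.02280, so d_i1 = 43.85 cm.
The intermediate image is 43.85 cm to the right of lens 1, which is 95.2 − (43.85) = 51.35 cm to the left of lens 2, so d_o2 = +51.35 cm.
Lens 2: 1/d_i2 = 1/f₂ − 1/d_o2 = 1/(13.7) − 1/(51.35) = 0.05352, so d_i2 = 18.7 cm.
The final image is real, 18.7 cm to the right of lens 2 (overall magnification ≈ 0.079).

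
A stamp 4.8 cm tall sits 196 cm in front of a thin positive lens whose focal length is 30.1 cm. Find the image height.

0.871 cm

1/d_i = 1/f − 1/d_o = 1/(30.10) − 1/(196) = 0.02812, so d_i = 35.56 cm.
m = −d_i/d_o = -0.1814.
|h_i| = |m|·h_o = 0.1814 × 4.8 = 0.871 cm. The image is real, inverted and reduced, on the far side of the lens.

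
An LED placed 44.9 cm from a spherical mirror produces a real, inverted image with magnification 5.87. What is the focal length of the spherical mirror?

f = 38.4 cm (concave)

m = −d_i/d_o ⇒ d_i = −m·d_o = −(-5.87)·(44.9) = 263.6 cm.
1/f = 1/d_o + 1/d_i = 1/(44.9) + 1/(263.6) = 0.02607, so f = 38.4 cm.
Since f is positive, the spherical mirror is concave.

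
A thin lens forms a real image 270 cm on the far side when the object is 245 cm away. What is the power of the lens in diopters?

d_i = +270 cm.
1/f = 1/d_o + 1/d_i = 1/(245) + 1/(270) = 0.007785 cm⁻¹.
f = 128.4 cm = 1.284 m, so P = 1/f = +0.779 D.

P = +0.779 D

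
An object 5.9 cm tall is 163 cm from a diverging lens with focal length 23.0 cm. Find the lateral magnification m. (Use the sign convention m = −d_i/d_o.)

For a diverging lens, f = -23.0 cm.
1/d_i = 1/f − 1/d_o = 1/(-23.00) − 1/(163) = -0.04961, so d_i = -20.16 cm.
m = −d_i/d_o = −(-20.16)/(163) = +0.124.
The image is virtual, upright and reduced, on the same side as the object.

m = +0.124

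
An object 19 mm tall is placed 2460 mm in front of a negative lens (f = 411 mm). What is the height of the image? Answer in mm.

For a negative lens, f = -411 mm.
1/d_i = 1/f − 1/d_o = 1/(-411.0) − 1/(2460) = -0.002840, so d_i = -352.2 mm.
m = −d_i/d_o = +0.1432.
|h_i| = |m|·h_o = 0.1432 × 19 = 2.72 mm. The image is virtual, upright and reduced, on the same side as the object.

2.72 mm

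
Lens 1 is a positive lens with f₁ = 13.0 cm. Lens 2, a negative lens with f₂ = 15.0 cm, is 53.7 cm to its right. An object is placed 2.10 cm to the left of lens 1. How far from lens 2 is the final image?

11.8 cm

Lens 1: 1/d_i1 = 1/f₁ − 1/d_o1 = 1/(13.0) − 1/(2.10) = -0.3993, so d_i1 = -2.505 cm.
The intermediate image is 2.505 cm to the left of lens 1 (virtual), which is 53.7 − (-2.505) = 56.21 cm to the left of lens 2, so d_o2 = +56.21 cm.
Lens 2 is diverging, so f₂ = −15.0 cm.
Lens 2: 1/d_i2 = 1/f₂ − 1/d_o2 = 1/(-15.0) − 1/(56.21) = -0.08446, so d_i2 = -11.8 cm.
The final image is virtual, 11.8 cm to the left of lens 2 (overall magnification ≈ 0.25).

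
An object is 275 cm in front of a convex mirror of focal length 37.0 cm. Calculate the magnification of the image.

m = +0.119

For a convex mirror, f = -37.0 cm.
1/d_i = 1/f − 1/d_o = 1/(-37.00) − 1/(275) = -0.03066, so d_i = -32.61 cm.
m = −d_i/d_o = −(-32.61)/(275) = +0.119.
The image is virtual, upright and reduced, behind the mirror.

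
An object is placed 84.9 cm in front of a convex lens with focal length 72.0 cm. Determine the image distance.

Lens equation: 1/s_i = 1/f − 1/s_o = 1/(72.00) − 1/(84.9) = 0.01389 − 0.01178 = 0.002110, so s_i = 474 cm.
The image is real, inverted and enlarged, on the far side of the lens.

474 cm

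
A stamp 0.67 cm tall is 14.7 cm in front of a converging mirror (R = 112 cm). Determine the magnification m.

m = +1.36

f = R/2 = 112/2 = 56.00 cm.
1/d_i = 1/f − 1/d_o = 1/(56.00) − 1/(14.7) = -0.05017, so d_i = -19.93 cm.
m = −d_i/d_o = −(-19.93)/(14.7) = +1.36.
The image is virtual, upright and enlarged, behind the mirror.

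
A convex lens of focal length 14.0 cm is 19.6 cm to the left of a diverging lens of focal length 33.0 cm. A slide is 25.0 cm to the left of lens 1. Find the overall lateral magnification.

m = -2.02

Lens 1: 1/d_i1 = 1/(14.0) − 1/(25.0) = 0.03143, so d_i1 = 31.82 cm; m₁ = −d_i1/d_o1 = -1.273.
d_o2 = 19.6 − (31.82) = -12.22 cm (virtual object).
f₂ = −33.0 cm (diverging).
Lens 2: 1/d_i2 = 1/(-33.0) − 1/(-12.22) = 0.05153, so d_i2 = 19.41 cm; m₂ = −d_i2/d_o2 = +1.588.
m = m₁·m₂ = (-1.273)(+1.588) = -2.02.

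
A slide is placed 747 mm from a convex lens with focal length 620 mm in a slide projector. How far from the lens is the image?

3650 mm

Thin-lens equation: 1/s_i = 1/f − 1/s_o = 1/(620.0) − 1/(747) = 0.001613 − 0.001339 = 0.0002742, so s_i = 3650 mm.
The image is real, inverted and enlarged, on the far side of the lens.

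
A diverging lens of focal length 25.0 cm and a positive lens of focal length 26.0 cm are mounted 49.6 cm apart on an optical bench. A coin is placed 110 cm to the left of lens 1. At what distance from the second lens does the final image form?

Lens 1 is diverging, so f₁ = −25.0 cm.
Lens 1: 1/d_i1 = 1/f₁ − 1/d_o1 = 1/(-25.0) − 1/(110) = -0.04909, so d_i1 = -20.37 cm.
The intermediate image is 20.37 cm to the left of lens 1 (virtual), which is 49.6 − (-20.37) = 69.97 cm to the left of lens 2, so d_o2 = +69.97 cm.
Lens 2: 1/d_i2 = 1/f₂ − 1/d_o2 = 1/(26.0) − 1/(69.97) = 0.02417, so d_i2 = 41.4 cm.
The final image is real, 41.4 cm to the right of lens 2 (overall magnification ≈ -0.11).

41.4 cm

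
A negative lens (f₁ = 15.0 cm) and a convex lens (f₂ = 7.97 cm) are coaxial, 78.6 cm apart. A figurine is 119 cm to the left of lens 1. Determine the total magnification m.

f₁ = −15.0 cm (diverging).
Lens 1: 1/d_i1 = 1/(-15.0) − 1/(119) = -0.07507, so d_i1 = -13.32 cm; m₁ = −d_i1/d_o1 = +0.1119.
d_o2 = 78.6 − (-13.32) = 91.92 cm.
Lens 2: 1/d_i2 = 1/(7.97) − 1/(91.92) = 0.1146, so d_i2 = 8.727 cm; m₂ = −d_i2/d_o2 = -0.09494.
m = m₁·m₂ = (+0.1119)(-0.09494) = -0.0106.

m = -0.0106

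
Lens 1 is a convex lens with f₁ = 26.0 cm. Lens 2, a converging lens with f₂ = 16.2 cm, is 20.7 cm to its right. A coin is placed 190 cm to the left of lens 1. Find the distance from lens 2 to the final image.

5.96 cm

Lens 1: 1/d_i1 = 1/f₁ − 1/d_o1 = 1/(26.0) − 1/(190) = 0.03320, so d_i1 = 30.12 cm.
The intermediate image is 30.12 cm to the right of lens 1, which lies 9.420 cm to the right of lens 2 — a virtual object — so d_o2 = −9.420 cm.
Lens 2: 1/d_i2 = 1/f₂ − 1/d_o2 = 1/(16.2) − 1/(-9.420) = 0.1679, so d_i2 = 5.96 cm.
The final image is real, 5.96 cm to the right of lens 2 (overall magnification ≈ -0.10).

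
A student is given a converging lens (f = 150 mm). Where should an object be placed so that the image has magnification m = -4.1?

m = −d_i/d_o ⇒ d_i = −m·d_o.
1/f = 1/d_o + 1/d_i = 1/d_o − 1/(m·d_o) = (1 − 1/m)/d_o, so d_o = f(1 − 1/m) = (150.0)(1 − 1/(-4.1)) = 187 mm.

187 mm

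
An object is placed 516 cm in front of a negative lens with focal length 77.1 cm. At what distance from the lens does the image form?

67.1 cm

For a negative lens, f = -77.1 cm.
Thin-lens equation: 1/s_i = 1/f − 1/s_o = 1/(-77.10) − 1/(516) = -0.01297 − 0.001938 = -0.01491, so s_i = -67.1 cm.
The image is virtual, upright and reduced, on the same side as the object.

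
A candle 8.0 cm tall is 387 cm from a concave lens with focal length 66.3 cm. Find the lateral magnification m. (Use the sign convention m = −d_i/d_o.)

m = +0.146

For a concave lens, f = -66.3 cm.
1/d_i = 1/f − 1/d_o = 1/(-66.30) − 1/(387) = -0.01767, so d_i = -56.60 cm.
m = −d_i/d_o = −(-56.60)/(387) = +0.146.
The image is virtual, upright and reduced, on the same side as the object.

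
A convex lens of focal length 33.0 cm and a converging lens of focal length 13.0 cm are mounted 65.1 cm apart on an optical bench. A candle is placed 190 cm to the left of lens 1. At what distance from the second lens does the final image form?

Lens 1: 1/d_i1 = 1/f₁ − 1/d_o1 = 1/(33.0) − 1/(190) = 0.02504, so d_i1 = 39.94 cm.
The intermediate image is 39.94 cm to the right of lens 1, which is 65.1 − (39.94) = 25.16 cm to the left of lens 2, so d_o2 = +25.16 cm.
Lens 2: 1/d_i2 = 1/f₂ − 1/d_o2 = 1/(13.0) − 1/(25.16) = 0.03718, so d_i2 = 26.9 cm.
The final image is real, 26.9 cm to the right of lens 2 (overall magnification ≈ 0.22).

26.9 cm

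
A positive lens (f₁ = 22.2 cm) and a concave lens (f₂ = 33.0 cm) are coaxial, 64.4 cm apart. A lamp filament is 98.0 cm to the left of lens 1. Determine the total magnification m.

Lens 1: 1/d_i1 = 1/(22.2) − 1/(98.0) = 0.03484, so d_i1 = 28.70 cm; m₁ = −d_i1/d_o1 = -0.2929.
d_o2 = 64.4 − (28.70) = 35.70 cm.
f₂ = −33.0 cm (diverging).
Lens 2: 1/d_i2 = 1/(-33.0) − 1/(35.70) = -0.05831, so d_i2 = -17.15 cm; m₂ = −d_i2/d_o2 = +0.4803.
m = m₁·m₂ = (-0.2929)(+0.4803) = -0.141.

m = -0.141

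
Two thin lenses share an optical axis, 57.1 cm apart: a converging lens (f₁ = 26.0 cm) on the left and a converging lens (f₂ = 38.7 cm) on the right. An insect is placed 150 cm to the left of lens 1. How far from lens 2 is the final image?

76.1 cm

Lens 1: 1/d_i1 = 1/f₁ − 1/d_o1 = 1/(26.0) − 1/(150) = 0.03179, so d_i1 = 31.45 cm.
The intermediate image is 31.45 cm to the right of lens 1, which is 57.1 − (31.45) = 25.65 cm to the left of lens 2, so d_o2 = +25.65 cm.
Lens 2: 1/d_i2 = 1/f₂ − 1/d_o2 = 1/(38.7) − 1/(25.65) = -0.01315, so d_i2 = -76.1 cm.
The final image is virtual, 76.1 cm to the left of lens 2 (overall magnification ≈ -0.62).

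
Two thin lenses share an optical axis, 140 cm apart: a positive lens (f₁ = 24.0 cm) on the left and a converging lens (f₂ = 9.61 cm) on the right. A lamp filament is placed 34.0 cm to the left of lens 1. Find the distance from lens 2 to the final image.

11.5 cm

Lens 1: 1/d_i1 = 1/f₁ − 1/d_o1 = 1/(24.0) − 1/(34.0) = 0.01225, so d_i1 = 81.60 cm.
The intermediate image is 81.60 cm to the right of lens 1, which is 140 − (81.60) = 58.40 cm to the left of lens 2, so d_o2 = +58.40 cm.
Lens 2: 1/d_i2 = 1/f₂ − 1/d_o2 = 1/(9.61) − 1/(58.40) = 0.08693, so d_i2 = 11.5 cm.
The final image is real, 11.5 cm to the right of lens 2 (overall magnification ≈ 0.47).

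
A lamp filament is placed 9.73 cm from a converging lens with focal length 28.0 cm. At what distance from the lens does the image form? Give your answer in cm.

14.9 cm

Thin-lens equation: 1/s_i = 1/f − 1/s_o = 1/(28.00) − 1/(9.73) = 0.03571 − 0.1028 = -0.06706, so s_i = -14.9 cm.
The image is virtual, upright and enlarged, on the same side as the object.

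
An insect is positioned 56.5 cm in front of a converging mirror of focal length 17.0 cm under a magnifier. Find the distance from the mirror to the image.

Mirror equation: 1/d_i = 1/f − 1/d_o = 1/(17.00) − 1/(56.5) = 0.05882 − 0.01770 = 0.04112, so d_i = 24.3 cm.
The image is real, inverted and reduced, in front of the mirror.

24.3 cm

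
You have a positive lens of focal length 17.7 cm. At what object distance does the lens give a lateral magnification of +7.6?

15.4 cm

m = −d_i/d_o ⇒ d_i = −m·d_o.
1/f = 1/d_o + 1/d_i = 1/d_o − 1/(m·d_o) = (1 − 1/m)/d_o, so d_o = f(1 − 1/m) = (17.70)(1 − 1/(+7.6)) = 15.4 cm.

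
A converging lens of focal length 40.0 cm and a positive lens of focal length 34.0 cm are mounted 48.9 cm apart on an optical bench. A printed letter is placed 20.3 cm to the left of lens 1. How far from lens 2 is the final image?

Lens 1: 1/d_i1 = 1/f₁ − 1/d_o1 = 1/(40.0) − 1/(20.3) = -0.02426, so d_i1 = -41.22 cm.
The intermediate image is 41.22 cm to the left of lens 1 (virtual), which is 48.9 − (-41.22) = 90.12 cm to the left of lens 2, so d_o2 = +90.12 cm.
Lens 2: 1/d_i2 = 1/f₂ − 1/d_o2 = 1/(34.0) − 1/(90.12) = 0.01832, so d_i2 = 54.6 cm.
The final image is real, 54.6 cm to the right of lens 2 (overall magnification ≈ -1.2).

54.6 cm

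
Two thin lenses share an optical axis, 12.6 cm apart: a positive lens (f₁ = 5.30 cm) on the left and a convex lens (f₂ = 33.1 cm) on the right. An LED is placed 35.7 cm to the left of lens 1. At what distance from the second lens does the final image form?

Lens 1: 1/d_i1 = 1/f₁ − 1/d_o1 = 1/(5.30) − 1/(35.7) = 0.1607, so d_i1 = 6.224 cm.
The intermediate image is 6.224 cm to the right of lens 1, which is 12.6 − (6.224) = 6.376 cm to the left of lens 2, so d_o2 = +6.376 cm.
Lens 2: 1/d_i2 = 1/f₂ − 1/d_o2 = 1/(33.1) − 1/(6.376) = -0.1266, so d_i2 = -7.90 cm.
The final image is virtual, 7.90 cm to the left of lens 2 (overall magnification ≈ -0.22).

7.90 cm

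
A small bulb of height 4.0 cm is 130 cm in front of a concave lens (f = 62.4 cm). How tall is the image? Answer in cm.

1.30 cm

For a concave lens, f = -62.4 cm.
1/d_i = 1/f − 1/d_o = 1/(-62.40) − 1/(130) = -0.02372, so d_i = -42.16 cm.
m = −d_i/d_o = +0.3243.
|h_i| = |m|·h_o = 0.3243 × 4.0 = 1.30 cm. The image is virtual, upright and reduced, on the same side as the object.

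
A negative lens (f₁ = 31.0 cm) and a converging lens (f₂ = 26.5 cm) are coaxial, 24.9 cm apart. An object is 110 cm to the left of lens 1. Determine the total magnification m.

m = -0.258

f₁ = −31.0 cm (diverging).
Lens 1: 1/d_i1 = 1/(-31.0) − 1/(110) = -0.04135, so d_i1 = -24.18 cm; m₁ = −d_i1/d_o1 = +0.2198.
d_o2 = 24.9 − (-24.18) = 49.08 cm.
Lens 2: 1/d_i2 = 1/(26.5) − 1/(49.08) = 0.01736, so d_i2 = 57.60 cm; m₂ = −d_i2/d_o2 = -1.174.
m = m₁·m₂ = (+0.2198)(-1.174) = -0.258.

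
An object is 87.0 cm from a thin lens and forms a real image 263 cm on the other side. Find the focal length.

Real image ⇒ d_i = +263 cm.
1/f = 1/d_o + 1/d_i = 1/(87.0) + 1/(263) = 0.01530, so f = 65.4 cm.
Since f is positive, the thin lens is converging.

f = 65.4 cm (converging)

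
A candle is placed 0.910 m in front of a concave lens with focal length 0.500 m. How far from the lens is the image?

For a concave lens, f = -0.500 m.
Lens equation: 1/q = 1/f − 1/p = 1/(-0.5000) − 1/(0.910) = -2.000 − 1.099 = -3.099, so q = -0.323 m.
The image is virtual, upright and reduced, on the same side as the object.

0.323 m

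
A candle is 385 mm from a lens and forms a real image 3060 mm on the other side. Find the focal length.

f = 342 mm (converging)

Real image ⇒ d_i = +3060 mm.
1/f = 1/d_o + 1/d_i = 1/(385) + 1/(3060) = 0.002924, so f = 342 mm.
Since f is positive, the lens is converging.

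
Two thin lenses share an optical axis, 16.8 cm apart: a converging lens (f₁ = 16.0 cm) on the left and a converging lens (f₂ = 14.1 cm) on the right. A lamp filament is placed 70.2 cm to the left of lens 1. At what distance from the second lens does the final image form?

3.07 cm

Lens 1: 1/d_i1 = 1/f₁ − 1/d_o1 = 1/(16.0) − 1/(70.2) = 0.04825, so d_i1 = 20.72 cm.
The intermediate image is 20.72 cm to the right of lens 1, which lies 3.920 cm to the right of lens 2 — a virtual object — so d_o2 = −3.920 cm.
Lens 2: 1/d_i2 = 1/f₂ − 1/d_o2 = 1/(14.1) − 1/(-3.920) = 0.3260, so d_i2 = 3.07 cm.
The final image is real, 3.07 cm to the right of lens 2 (overall magnification ≈ -0.23).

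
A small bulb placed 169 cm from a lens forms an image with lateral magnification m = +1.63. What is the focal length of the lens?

m = −d_i/d_o ⇒ d_i = −m·d_o = −(+1.63)·(169) = -275.5 cm.
1/f = 1/d_o + 1/d_i = 1/(169) + 1/(-275.5) = 0.002287, so f = 437 cm.
Since f is positive, the lens is converging.

f = 437 cm (converging)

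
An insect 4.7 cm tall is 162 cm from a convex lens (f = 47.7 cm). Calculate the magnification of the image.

m = -0.417

1/d_i = 1/f − 1/d_o = 1/(47.70) − 1/(162) = 0.01479, so d_i = 67.61 cm.
m = −d_i/d_o = −(67.61)/(162) = -0.417.
The image is real, inverted and reduced, on the far side of the lens.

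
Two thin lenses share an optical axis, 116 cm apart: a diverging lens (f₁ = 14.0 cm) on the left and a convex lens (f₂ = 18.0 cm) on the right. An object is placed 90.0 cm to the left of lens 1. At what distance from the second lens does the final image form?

Lens 1 is diverging, so f₁ = −14.0 cm.
Lens 1: 1/d_i1 = 1/f₁ − 1/d_o1 = 1/(-14.0) − 1/(90.0) = -0.08254, so d_i1 = -12.12 cm.
The intermediate image is 12.12 cm to the left of lens 1 (virtual), which is 116 − (-12.12) = 128.1 cm to the left of lens 2, so d_o2 = +128.1 cm.
Lens 2: 1/d_i2 = 1/f₂ − 1/d_o2 = 1/(18.0) − 1/(128.1) = 0.04775, so d_i2 = 20.9 cm.
The final image is real, 20.9 cm to the right of lens 2 (overall magnification ≈ -0.022).

20.9 cm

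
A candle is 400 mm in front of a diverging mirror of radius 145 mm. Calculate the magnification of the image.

f = R/2 = 145/2 = 72.50 mm; for a diverging mirror, f = -72.50 mm.
1/d_i = 1/f − 1/d_o = 1/(-72.50) − 1/(400) = -0.01629, so d_i = -61.38 mm.
m = −d_i/d_o = −(-61.38)/(400) = +0.153.
The image is virtual, upright and reduced, behind the mirror.

m = +0.153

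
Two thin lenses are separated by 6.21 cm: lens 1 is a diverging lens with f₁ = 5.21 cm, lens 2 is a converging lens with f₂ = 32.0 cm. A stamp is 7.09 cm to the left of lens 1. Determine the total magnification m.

f₁ = −5.21 cm (diverging).
Lens 1: 1/d_i1 = 1/(-5.21) − 1/(7.09) = -0.3330, so d_i1 = -3.003 cm; m₁ = −d_i1/d_o1 = +0.4236.
d_o2 = 6.21 − (-3.003) = 9.213 cm.
Lens 2: 1/d_i2 = 1/(32.0) − 1/(9.213) = -0.07729, so d_i2 = -12.94 cm; m₂ = −d_i2/d_o2 = +1.404.
m = m₁·m₂ = (+0.4236)(+1.404) = +0.595.

m = +0.595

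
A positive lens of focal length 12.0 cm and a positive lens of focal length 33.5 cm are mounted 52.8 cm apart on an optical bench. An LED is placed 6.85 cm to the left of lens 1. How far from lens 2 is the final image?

65.3 cm

Lens 1: 1/d_i1 = 1/f₁ − 1/d_o1 = 1/(12.0) − 1/(6.85) = -0.06265, so d_i1 = -15.96 cm.
The intermediate image is 15.96 cm to the left of lens 1 (virtual), which is 52.8 − (-15.96) = 68.76 cm to the left of lens 2, so d_o2 = +68.76 cm.
Lens 2: 1/d_i2 = 1/f₂ − 1/d_o2 = 1/(33.5) − 1/(68.76) = 0.01531, so d_i2 = 65.3 cm.
The final image is real, 65.3 cm to the right of lens 2 (overall magnification ≈ -2.2).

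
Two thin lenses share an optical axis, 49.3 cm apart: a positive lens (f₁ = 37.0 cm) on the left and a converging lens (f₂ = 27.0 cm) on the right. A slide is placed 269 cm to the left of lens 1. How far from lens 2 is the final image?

8.39 cm

Lens 1: 1/d_i1 = 1/f₁ − 1/d_o1 = 1/(37.0) − 1/(269) = 0.02331, so d_i1 = 42.90 cm.
The intermediate image is 42.90 cm to the right of lens 1, which is 49.3 − (42.90) = 6.400 cm to the left of lens 2, so d_o2 = +6.400 cm.
Lens 2: 1/d_i2 = 1/f₂ − 1/d_o2 = 1/(27.0) − 1/(6.400) = -0.1192, so d_i2 = -8.39 cm.
The final image is virtual, 8.39 cm to the left of lens 2 (overall magnification ≈ -0.21).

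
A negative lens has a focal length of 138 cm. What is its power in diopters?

P = -0.725 D

For a negative lens, f = −138 cm.
f = -138 cm = -1.38 m.
P = 1/f = 1/(-1.38 m) = -0.725 D.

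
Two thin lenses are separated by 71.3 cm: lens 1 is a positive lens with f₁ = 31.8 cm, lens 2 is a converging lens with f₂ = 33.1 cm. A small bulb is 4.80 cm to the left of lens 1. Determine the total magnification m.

Lens 1: 1/d_i1 = 1/(31.8) − 1/(4.80) = -0.1769, so d_i1 = -5.653 cm; m₁ = −d_i1/d_o1 = +1.178.
d_o2 = 71.3 − (-5.653) = 76.95 cm.
Lens 2: 1/d_i2 = 1/(33.1) − 1/(76.95) = 0.01722, so d_i2 = 58.09 cm; m₂ = −d_i2/d_o2 = -0.7548.
m = m₁·m₂ = (+1.178)(-0.7548) = -0.889.

m = -0.889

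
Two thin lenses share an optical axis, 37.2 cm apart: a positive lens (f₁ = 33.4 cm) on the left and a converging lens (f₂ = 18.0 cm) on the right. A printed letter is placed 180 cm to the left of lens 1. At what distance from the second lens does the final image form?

Lens 1: 1/d_i1 = 1/f₁ − 1/d_o1 = 1/(33.4) − 1/(180) = 0.02438, so d_i1 = 41.01 cm.
The intermediate image is 41.01 cm to the right of lens 1, which lies 3.810 cm to the right of lens 2 — a virtual object — so d_o2 = −3.810 cm.
Lens 2: 1/d_i2 = 1/f₂ − 1/d_o2 = 1/(18.0) − 1/(-3.810) = 0.3180, so d_i2 = 3.14 cm.
The final image is real, 3.14 cm to the right of lens 2 (overall magnification ≈ -0.19).

3.14 cm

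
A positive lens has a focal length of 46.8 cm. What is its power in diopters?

f = 46.8 cm = 0.468 m.
P = 1/f = 1/(0.468 m) = +2.14 D.

P = +2.14 D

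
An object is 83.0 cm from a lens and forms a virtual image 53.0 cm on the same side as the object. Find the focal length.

f = -147 cm (diverging)

Virtual image ⇒ d_i = −53.0 cm.
1/f = 1/d_o + 1/d_i = 1/(83.0) + 1/(-53.0) = -0.006820, so f = -147 cm.
Since f is negative, the lens is diverging.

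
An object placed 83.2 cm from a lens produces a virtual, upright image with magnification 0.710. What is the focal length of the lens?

f = -204 cm (diverging)

m = −d_i/d_o ⇒ d_i = −m·d_o = −(+0.710)·(83.2) = -59.07 cm.
1/f = 1/d_o + 1/d_i = 1/(83.2) + 1/(-59.07) = -0.004910, so f = -204 cm.
Since f is negative, the lens is diverging.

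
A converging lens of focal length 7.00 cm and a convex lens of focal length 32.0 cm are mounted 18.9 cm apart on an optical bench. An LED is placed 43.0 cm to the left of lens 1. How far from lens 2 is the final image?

Lens 1: 1/d_i1 = 1/f₁ − 1/d_o1 = 1/(7.00) − 1/(43.0) = 0.1196, so d_i1 = 8.361 cm.
The intermediate image is 8.361 cm to the right of lens 1, which is 18.9 − (8.361) = 10.54 cm to the left of lens 2, so d_o2 = +10.54 cm.
Lens 2: 1/d_i2 = 1/f₂ − 1/d_o2 = 1/(32.0) − 1/(10.54) = -0.06363, so d_i2 = -15.7 cm.
The final image is virtual, 15.7 cm to the left of lens 2 (overall magnification ≈ -0.29).

15.7 cm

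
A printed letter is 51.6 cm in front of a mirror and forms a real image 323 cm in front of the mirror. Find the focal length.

f = 44.5 cm (concave)

Real image ⇒ d_i = +323 cm.
1/f = 1/d_o + 1/d_i = 1/(51.6) + 1/(323) = 0.02248, so f = 44.5 cm.
Since f is positive, the mirror is concave.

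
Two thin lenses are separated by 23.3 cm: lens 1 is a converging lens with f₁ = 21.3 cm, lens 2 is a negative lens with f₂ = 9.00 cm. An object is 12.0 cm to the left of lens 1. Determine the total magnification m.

Lens 1: 1/d_i1 = 1/(21.3) − 1/(12.0) = -0.03638, so d_i1 = -27.48 cm; m₁ = −d_i1/d_o1 = +2.290.
d_o2 = 23.3 − (-27.48) = 50.78 cm.
f₂ = −9.00 cm (diverging).
Lens 2: 1/d_i2 = 1/(-9.00) − 1/(50.78) = -0.1308, so d_i2 = -7.645 cm; m₂ = −d_i2/d_o2 = +0.1506.
m = m₁·m₂ = (+2.290)(+0.1506) = +0.345.

m = +0.345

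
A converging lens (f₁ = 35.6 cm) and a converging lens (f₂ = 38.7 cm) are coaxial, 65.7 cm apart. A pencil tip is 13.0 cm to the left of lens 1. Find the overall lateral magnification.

Lens 1: 1/d_i1 = 1/(35.6) − 1/(13.0) = -0.04883, so d_i1 = -20.48 cm; m₁ = −d_i1/d_o1 = +1.575.
d_o2 = 65.7 − (-20.48) = 86.18 cm.
Lens 2: 1/d_i2 = 1/(38.7) − 1/(86.18) = 0.01424, so d_i2 = 70.24 cm; m₂ = −d_i2/d_o2 = -0.8151.
m = m₁·m₂ = (+1.575)(-0.8151) = -1.28.

m = -1.28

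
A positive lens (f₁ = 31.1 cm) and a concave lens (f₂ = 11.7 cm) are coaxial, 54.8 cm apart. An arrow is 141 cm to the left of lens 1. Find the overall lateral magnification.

Lens 1: 1/d_i1 = 1/(31.1) − 1/(141) = 0.02506, so d_i1 = 39.90 cm; m₁ = −d_i1/d_o1 = -0.2830.
d_o2 = 54.8 − (39.90) = 14.90 cm.
f₂ = −11.7 cm (diverging).
Lens 2: 1/d_i2 = 1/(-11.7) − 1/(14.90) = -0.1526, so d_i2 = -6.554 cm; m₂ = −d_i2/d_o2 = +0.4398.
m = m₁·m₂ = (-0.2830)(+0.4398) = -0.124.

m = -0.124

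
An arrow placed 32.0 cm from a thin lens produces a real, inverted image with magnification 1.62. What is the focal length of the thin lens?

m = −d_i/d_o ⇒ d_i = −m·d_o = −(-1.62)·(32.0) = 51.84 cm.
1/f = 1/d_o + 1/d_i = 1/(32.0) + 1/(51.84) = 0.05054, so f = 19.8 cm.
Since f is positive, the thin lens is converging.

f = 19.8 cm (converging)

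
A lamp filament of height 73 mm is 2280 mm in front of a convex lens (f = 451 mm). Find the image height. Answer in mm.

1/d_i = 1/f − 1/d_o = 1/(451.0) − 1/(2280) = 0.001779, so d_i = 562.2 mm.
m = −d_i/d_o = -0.2466.
|h_i| = |m|·h_o = 0.2466 × 73 = 18.0 mm. The image is real, inverted and reduced, on the far side of the lens.

18.0 mm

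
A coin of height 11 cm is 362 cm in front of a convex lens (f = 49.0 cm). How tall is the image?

1.72 cm

1/d_i = 1/f − 1/d_o = 1/(49.00) − 1/(362) = 0.01765, so d_i = 56.67 cm.
m = −d_i/d_o = -0.1565.
|h_i| = |m|·h_o = 0.1565 × 11 = 1.72 cm. The image is real, inverted and reduced, on the far side of the lens.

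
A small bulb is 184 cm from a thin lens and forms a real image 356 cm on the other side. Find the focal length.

Real image ⇒ d_i = +356 cm.
1/f = 1/d_o + 1/d_i = 1/(184) + 1/(356) = 0.008244, so f = 121 cm.
Since f is positive, the thin lens is converging.

f = 121 cm (converging)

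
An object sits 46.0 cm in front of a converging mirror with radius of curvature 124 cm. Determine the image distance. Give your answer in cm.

178 cm

f = R/2 = 124/2 = 62.00 cm.
Mirror equation: 1/d_i = 1/f − 1/d_o = 1/(62.00) − 1/(46.0) = 0.01613 − 0.02174 = -0.005610, so d_i = -178 cm.
The image is virtual, upright and enlarged, behind the mirror.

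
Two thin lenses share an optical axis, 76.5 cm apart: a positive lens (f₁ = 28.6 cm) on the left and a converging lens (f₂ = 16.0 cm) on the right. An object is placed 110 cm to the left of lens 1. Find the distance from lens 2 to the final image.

27.7 cm

Lens 1: 1/d_i1 = 1/f₁ − 1/d_o1 = 1/(28.6) − 1/(110) = 0.02587, so d_i1 = 38.65 cm.
The intermediate image is 38.65 cm to the right of lens 1, which is 76.5 − (38.65) = 37.85 cm to the left of lens 2, so d_o2 = +37.85 cm.
Lens 2: 1/d_i2 = 1/f₂ − 1/d_o2 = 1/(16.0) − 1/(37.85) = 0.03608, so d_i2 = 27.7 cm.
The final image is real, 27.7 cm to the right of lens 2 (overall magnification ≈ 0.26).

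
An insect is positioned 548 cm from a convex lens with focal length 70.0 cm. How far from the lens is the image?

Lens equation: 1/s_i = 1/f − 1/s_o = 1/(70.00) − 1/(548) = 0.01429 − 0.001825 = 0.01246, so s_i = 80.3 cm.
The image is real, inverted and reduced, on the far side of the lens.

80.3 cm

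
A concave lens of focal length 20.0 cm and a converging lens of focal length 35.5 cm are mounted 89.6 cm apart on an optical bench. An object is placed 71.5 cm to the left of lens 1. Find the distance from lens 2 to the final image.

Lens 1 is diverging, so f₁ = −20.0 cm.
Lens 1: 1/d_i1 = 1/f₁ − 1/d_o1 = 1/(-20.0) − 1/(71.5) = -0.06399, so d_i1 = -15.63 cm.
The intermediate image is 15.63 cm to the left of lens 1 (virtual), which is 89.6 − (-15.63) = 105.2 cm to the left of lens 2, so d_o2 = +105.2 cm.
Lens 2: 1/d_i2 = 1/f₂ − 1/d_o2 = 1/(35.5) − 1/(105.2) = 0.01866, so d_i2 = 53.6 cm.
The final image is real, 53.6 cm to the right of lens 2 (overall magnification ≈ -0.11).

53.6 cm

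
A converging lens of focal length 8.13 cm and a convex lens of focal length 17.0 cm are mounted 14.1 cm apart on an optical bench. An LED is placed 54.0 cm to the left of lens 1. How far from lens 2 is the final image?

Lens 1: 1/d_i1 = 1/f₁ − 1/d_o1 = 1/(8.13) − 1/(54.0) = 0.1045, so d_i1 = 9.571 cm.
The intermediate image is 9.571 cm to the right of lens 1, which is 14.1 − (9.571) = 4.529 cm to the left of lens 2, so d_o2 = +4.529 cm.
Lens 2: 1/d_i2 = 1/f₂ − 1/d_o2 = 1/(17.0) − 1/(4.529) = -0.1620, so d_i2 = -6.17 cm.
The final image is virtual, 6.17 cm to the left of lens 2 (overall magnification ≈ -0.24).

6.17 cm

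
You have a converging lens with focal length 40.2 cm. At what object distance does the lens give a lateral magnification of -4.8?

m = −d_i/d_o ⇒ d_i = −m·d_o.
1/f = 1/d_o + 1/d_i = 1/d_o − 1/(m·d_o) = (1 − 1/m)/d_o, so d_o = f(1 − 1/m) = (40.20)(1 − 1/(-4.8)) = 48.6 cm.

48.6 cm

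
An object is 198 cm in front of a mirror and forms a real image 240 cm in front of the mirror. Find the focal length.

f = 108 cm (concave)

Real image ⇒ d_i = +240 cm.
1/f = 1/d_o + 1/d_i = 1/(198) + 1/(240) = 0.009217, so f = 108 cm.
Since f is positive, the mirror is concave.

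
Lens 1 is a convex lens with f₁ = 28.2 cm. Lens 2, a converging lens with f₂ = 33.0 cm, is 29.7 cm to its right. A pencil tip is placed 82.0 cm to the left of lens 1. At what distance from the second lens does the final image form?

9.47 cm

Lens 1: 1/d_i1 = 1/f₁ − 1/d_o1 = 1/(28.2) − 1/(82.0) = 0.02327, so d_i1 = 42.98 cm.
The intermediate image is 42.98 cm to the right of lens 1, which lies 13.28 cm to the right of lens 2 — a virtual object — so d_o2 = −13.28 cm.
Lens 2: 1/d_i2 = 1/f₂ − 1/d_o2 = 1/(33.0) − 1/(-13.28) = 0.1056, so d_i2 = 9.47 cm.
The final image is real, 9.47 cm to the right of lens 2 (overall magnification ≈ -0.37).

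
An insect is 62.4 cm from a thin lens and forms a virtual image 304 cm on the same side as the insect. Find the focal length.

f = 78.5 cm (converging)

Virtual image ⇒ d_i = −304 cm.
1/f = 1/d_o + 1/d_i = 1/(62.4) + 1/(-304) = 0.01274, so f = 78.5 cm.
Since f is positive, the thin lens is converging.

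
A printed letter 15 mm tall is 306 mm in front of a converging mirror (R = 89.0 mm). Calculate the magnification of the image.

m = -0.170

f = R/2 = 89.0/2 = 44.50 mm.
1/d_i = 1/f − 1/d_o = 1/(44.50) − 1/(306) = 0.01920, so d_i = 52.07 mm.
m = −d_i/d_o = −(52.07)/(306) = -0.170.
The image is real, inverted and reduced, in front of the mirror.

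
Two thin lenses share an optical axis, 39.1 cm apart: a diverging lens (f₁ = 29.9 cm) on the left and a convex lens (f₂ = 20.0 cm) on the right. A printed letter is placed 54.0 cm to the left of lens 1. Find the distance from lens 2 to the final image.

30.4 cm

Lens 1 is diverging, so f₁ = −29.9 cm.
Lens 1: 1/d_i1 = 1/f₁ − 1/d_o1 = 1/(-29.9) − 1/(54.0) = -0.05196, so d_i1 = -19.24 cm.
The intermediate image is 19.24 cm to the left of lens 1 (virtual), which is 39.1 − (-19.24) = 58.34 cm to the left of lens 2, so d_o2 = +58.34 cm.
Lens 2: 1/d_i2 = 1/f₂ − 1/d_o2 = 1/(20.0) − 1/(58.34) = 0.03286, so d_i2 = 30.4 cm.
The final image is real, 30.4 cm to the right of lens 2 (overall magnification ≈ -0.19).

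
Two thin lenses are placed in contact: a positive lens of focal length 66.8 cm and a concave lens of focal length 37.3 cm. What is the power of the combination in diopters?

P₁ = 1/f₁ = 1/(0.668 m) = +1.497 D; P₂ = 1/f₂ = 1/(-0.373 m) = -2.681 D.
For thin lenses in contact, P = P₁ + P₂ = (+1.497) + (-2.681) = -1.18 D.

P = -1.18 D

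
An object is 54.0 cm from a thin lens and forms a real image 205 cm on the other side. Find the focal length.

f = 42.7 cm (converging)

Real image ⇒ d_i = +205 cm.
1/f = 1/d_o + 1/d_i = 1/(54.0) + 1/(205) = 0.02340, so f = 42.7 cm.
Since f is positive, the thin lens is converging.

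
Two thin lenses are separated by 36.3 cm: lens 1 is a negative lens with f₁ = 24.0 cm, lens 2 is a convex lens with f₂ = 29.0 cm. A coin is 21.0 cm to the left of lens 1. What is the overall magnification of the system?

m = -0.836

f₁ = −24.0 cm (diverging).
Lens 1: 1/d_i1 = 1/(-24.0) − 1/(21.0) = -0.08929, so d_i1 = -11.20 cm; m₁ = −d_i1/d_o1 = +0.5333.
d_o2 = 36.3 − (-11.20) = 47.50 cm.
Lens 2: 1/d_i2 = 1/(29.0) − 1/(47.50) = 0.01343, so d_i2 = 74.46 cm; m₂ = −d_i2/d_o2 = -1.568.
m = m₁·m₂ = (+0.5333)(-1.568) = -0.836.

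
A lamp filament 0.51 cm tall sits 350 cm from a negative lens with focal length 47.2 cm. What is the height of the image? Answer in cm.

0.0606 cm

For a negative lens, f = -47.2 cm.
1/d_i = 1/f − 1/d_o = 1/(-47.20) − 1/(350) = -0.02404, so d_i = -41.59 cm.
m = −d_i/d_o = +0.1188.
|h_i| = |m|·h_o = 0.1188 × 0.51 = 0.0606 cm. The image is virtual, upright and reduced, on the same side as the object.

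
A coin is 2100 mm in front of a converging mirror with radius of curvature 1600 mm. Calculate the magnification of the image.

m = -0.615

f = R/2 = 1600/2 = 800.0 mm.
1/d_i = 1/f − 1/d_o = 1/(800.0) − 1/(2100) = 0.0007738, so d_i = 1292 mm.
m = −d_i/d_o = −(1292)/(2100) = -0.615.
The image is real, inverted and reduced, in front of the mirror.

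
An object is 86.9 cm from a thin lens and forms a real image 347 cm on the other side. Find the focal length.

Real image ⇒ d_i = +347 cm.
1/f = 1/d_o + 1/d_i = 1/(86.9) + 1/(347) = 0.01439, so f = 69.5 cm.
Since f is positive, the thin lens is converging.

f = 69.5 cm (converging)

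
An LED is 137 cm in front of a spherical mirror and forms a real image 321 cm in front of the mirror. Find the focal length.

f = 96.0 cm (concave)

Real image ⇒ d_i = +321 cm.
1/f = 1/d_o + 1/d_i = 1/(137) + 1/(321) = 0.01041, so f = 96.0 cm.
Since f is positive, the spherical mirror is concave.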